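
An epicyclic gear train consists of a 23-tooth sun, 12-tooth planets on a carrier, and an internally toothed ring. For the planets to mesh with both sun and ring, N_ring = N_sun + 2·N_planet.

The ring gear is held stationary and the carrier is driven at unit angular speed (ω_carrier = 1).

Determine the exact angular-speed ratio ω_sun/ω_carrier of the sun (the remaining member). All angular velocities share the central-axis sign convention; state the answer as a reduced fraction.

N_ring = 23 + 2·12 = 47
23(ω_s−ω_c) = −47(ω_r−ω_c),  ω_r=0, ω_c=1
ω_s = 1 − (47/23)(0−1) = 70/23
ω_s/ω_c = 70/23

70/23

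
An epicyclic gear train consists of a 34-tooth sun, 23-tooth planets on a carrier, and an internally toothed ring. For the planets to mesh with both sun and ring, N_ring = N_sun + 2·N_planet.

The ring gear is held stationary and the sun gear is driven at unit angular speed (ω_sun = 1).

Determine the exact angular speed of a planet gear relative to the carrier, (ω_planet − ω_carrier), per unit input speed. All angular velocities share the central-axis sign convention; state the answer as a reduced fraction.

N_ring = 34 + 2·23 = 80
34(ω_s−ω_c) = −80(ω_r−ω_c),  ω_r=0, ω_s=1
34(1−ω_c) = −80(0−ω_c)  ⇒  114ω_c = 34  ⇒  ω_c = 17/57
sun–planet: 34·(1−17/57) = −23·(ω_p−ω_c)  ⇒  ω_p−ω_c = −(34/23)·(40/57) = -1360/1311

-1360/1311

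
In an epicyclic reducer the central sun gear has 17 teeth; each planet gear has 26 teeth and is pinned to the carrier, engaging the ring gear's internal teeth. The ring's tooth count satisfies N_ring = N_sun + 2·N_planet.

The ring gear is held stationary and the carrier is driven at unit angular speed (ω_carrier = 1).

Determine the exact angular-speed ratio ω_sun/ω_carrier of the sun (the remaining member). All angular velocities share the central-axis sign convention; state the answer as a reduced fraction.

86/17

N_ring = 17 + 2·26 = 69
17(ω_s−ω_c) = −69(ω_r−ω_c),  ω_r=0, ω_c=1
ω_s = 1 − (69/17)(0−1) = 86/17
ω_s/ω_c = 86/17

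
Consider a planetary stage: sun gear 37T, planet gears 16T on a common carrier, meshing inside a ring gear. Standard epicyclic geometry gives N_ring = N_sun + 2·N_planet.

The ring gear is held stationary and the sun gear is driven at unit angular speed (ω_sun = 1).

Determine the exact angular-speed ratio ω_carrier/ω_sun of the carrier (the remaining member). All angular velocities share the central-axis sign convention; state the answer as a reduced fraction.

N_ring = 37 + 2·16 = 69
37(ω_s−ω_c) = −69(ω_r−ω_c),  ω_r=0, ω_s=1
37(1−ω_c) = −69(0−ω_c)  ⇒  106ω_c = 37  ⇒  ω_c = 37/106
ω_c/ω_s = 37/106

37/106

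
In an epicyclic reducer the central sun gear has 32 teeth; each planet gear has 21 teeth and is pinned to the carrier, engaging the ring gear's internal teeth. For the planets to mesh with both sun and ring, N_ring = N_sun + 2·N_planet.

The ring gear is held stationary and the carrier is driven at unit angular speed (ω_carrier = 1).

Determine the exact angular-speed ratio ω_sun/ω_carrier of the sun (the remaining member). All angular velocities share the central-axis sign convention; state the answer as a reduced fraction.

N_ring = 32 + 2·21 = 74
32(ω_s−ω_c) = −74(ω_r−ω_c),  ω_r=0, ω_c=1
ω_s = 1 − (74/32)(0−1) = 53/16
ω_s/ω_c = 53/16

53/16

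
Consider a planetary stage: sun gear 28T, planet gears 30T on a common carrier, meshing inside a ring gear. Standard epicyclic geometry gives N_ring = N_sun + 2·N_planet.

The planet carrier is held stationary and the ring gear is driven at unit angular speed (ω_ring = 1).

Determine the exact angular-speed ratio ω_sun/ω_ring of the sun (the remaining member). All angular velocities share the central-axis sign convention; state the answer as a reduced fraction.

-22/7

N_ring = 28 + 2·30 = 88
28(ω_s−ω_c) = −88(ω_r−ω_c),  ω_c=0, ω_r=1
ω_s = 0 − (88/28)(1−0) = -22/7
ω_s/ω_r = -22/7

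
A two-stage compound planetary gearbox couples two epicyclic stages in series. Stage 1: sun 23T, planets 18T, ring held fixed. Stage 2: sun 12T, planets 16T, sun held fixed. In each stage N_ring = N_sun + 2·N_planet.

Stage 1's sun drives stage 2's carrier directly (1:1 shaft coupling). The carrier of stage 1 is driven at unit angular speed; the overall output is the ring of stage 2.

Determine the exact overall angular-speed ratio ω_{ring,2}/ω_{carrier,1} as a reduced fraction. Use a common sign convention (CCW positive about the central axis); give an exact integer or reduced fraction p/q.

Stage 1: N_ring = 23 + 2·18 = 59
Stage 1: 23(ω_s−ω_c) = −59(ω_r−ω_c),  ω_r=0, ω_c=1
Stage 1: ω_s = 1 − (59/23)(0−1) = 82/23
  ⇒ ω_s¹/ω_c¹ = 82/23
Stage 2: N_ring = 12 + 2·16 = 44
Stage 2: 12(ω_s−ω_c) = −44(ω_r−ω_c),  ω_s=0, ω_c=1
Stage 2: ω_r = 1 − (12/44)(0−1) = 14/11
  ⇒ ω_r²/ω_c² = 14/11
Coupling ω_c² = ω_s¹ ⇒ overall = 82/23 × 14/11 = 1148/253

1148/253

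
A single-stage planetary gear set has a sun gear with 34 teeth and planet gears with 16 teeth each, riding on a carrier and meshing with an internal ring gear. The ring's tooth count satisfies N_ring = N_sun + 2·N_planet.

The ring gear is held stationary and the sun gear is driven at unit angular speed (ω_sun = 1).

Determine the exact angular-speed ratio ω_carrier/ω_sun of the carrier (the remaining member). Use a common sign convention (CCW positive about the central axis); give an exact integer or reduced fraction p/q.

17/50

N_ring = 34 + 2·16 = 66
34(ω_s−ω_c) = −66(ω_r−ω_c),  ω_r=0, ω_s=1
34(1−ω_c) = −66(0−ω_c)  ⇒  100ω_c = 34  ⇒  ω_c = 17/50
ω_c/ω_s = 17/50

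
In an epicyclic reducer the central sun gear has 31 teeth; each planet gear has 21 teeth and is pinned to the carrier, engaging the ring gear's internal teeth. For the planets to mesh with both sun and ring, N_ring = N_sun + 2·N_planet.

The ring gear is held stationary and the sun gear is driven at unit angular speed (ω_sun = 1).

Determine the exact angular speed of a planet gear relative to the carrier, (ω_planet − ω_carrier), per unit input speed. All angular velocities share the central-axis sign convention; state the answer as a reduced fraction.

-2263/2184

N_ring = 31 + 2·21 = 73
31(ω_s−ω_c) = −73(ω_r−ω_c),  ω_r=0, ω_s=1
31(1−ω_c) = −73(0−ω_c)  ⇒  104ω_c = 31  ⇒  ω_c = 31/104
sun–planet: 31·(1−31/104) = −21·(ω_p−ω_c)  ⇒  ω_p−ω_c = −(31/21)·(73/104) = -2263/2184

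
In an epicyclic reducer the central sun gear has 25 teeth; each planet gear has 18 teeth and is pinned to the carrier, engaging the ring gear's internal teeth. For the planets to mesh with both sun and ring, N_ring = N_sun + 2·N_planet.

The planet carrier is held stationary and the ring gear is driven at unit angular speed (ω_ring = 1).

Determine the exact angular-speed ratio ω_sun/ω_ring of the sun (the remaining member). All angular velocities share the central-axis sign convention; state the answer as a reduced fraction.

-61/25

N_ring = 25 + 2·18 = 61
25(ω_s−ω_c) = −61(ω_r−ω_c),  ω_c=0, ω_r=1
ω_s = 0 − (61/25)(1−0) = -61/25
ω_s/ω_r = -61/25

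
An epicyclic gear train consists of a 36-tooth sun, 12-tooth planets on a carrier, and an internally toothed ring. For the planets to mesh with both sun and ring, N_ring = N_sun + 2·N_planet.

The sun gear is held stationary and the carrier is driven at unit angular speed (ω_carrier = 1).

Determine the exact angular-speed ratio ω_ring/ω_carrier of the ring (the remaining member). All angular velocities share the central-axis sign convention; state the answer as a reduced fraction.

N_ring = 36 + 2·12 = 60
36(ω_s−ω_c) = −60(ω_r−ω_c),  ω_s=0, ω_c=1
ω_r = 1 − (36/60)(0−1) = 8/5
ω_r/ω_c = 8/5

8/5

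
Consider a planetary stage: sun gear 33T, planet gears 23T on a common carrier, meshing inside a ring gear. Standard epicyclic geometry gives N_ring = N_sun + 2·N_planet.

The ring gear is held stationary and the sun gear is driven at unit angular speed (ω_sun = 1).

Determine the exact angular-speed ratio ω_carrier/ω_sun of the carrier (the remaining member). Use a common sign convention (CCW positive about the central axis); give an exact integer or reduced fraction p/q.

33/112

N_ring = 33 + 2·23 = 79
33(ω_s−ω_c) = −79(ω_r−ω_c),  ω_r=0, ω_s=1
33(1−ω_c) = −79(0−ω_c)  ⇒  112ω_c = 33  ⇒  ω_c = 33/112
ω_c/ω_s = 33/112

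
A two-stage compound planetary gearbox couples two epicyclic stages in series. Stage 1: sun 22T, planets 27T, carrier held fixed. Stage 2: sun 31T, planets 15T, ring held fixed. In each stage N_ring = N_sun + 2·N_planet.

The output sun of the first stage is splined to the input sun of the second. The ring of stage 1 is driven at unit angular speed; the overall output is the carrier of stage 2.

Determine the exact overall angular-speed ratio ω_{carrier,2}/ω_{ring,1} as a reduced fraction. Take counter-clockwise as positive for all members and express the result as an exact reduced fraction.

-589/506

Stage 1: N_ring = 22 + 2·27 = 76
Stage 1: 22(ω_s−ω_c) = −76(ω_r−ω_c),  ω_c=0, ω_r=1
Stage 1: ω_s = 0 − (76/22)(1−0) = -38/11
  ⇒ ω_s¹/ω_r¹ = -38/11
Stage 2: N_ring = 31 + 2·15 = 61
Stage 2: 31(ω_s−ω_c) = −61(ω_r−ω_c),  ω_r=0, ω_s=1
Stage 2: 31(1−ω_c) = −61(0−ω_c)  ⇒  92ω_c = 31  ⇒  ω_c = 31/92
  ⇒ ω_c²/ω_s² = 31/92
Coupling ω_s² = ω_s¹ ⇒ overall = -38/11 × 31/92 = -589/506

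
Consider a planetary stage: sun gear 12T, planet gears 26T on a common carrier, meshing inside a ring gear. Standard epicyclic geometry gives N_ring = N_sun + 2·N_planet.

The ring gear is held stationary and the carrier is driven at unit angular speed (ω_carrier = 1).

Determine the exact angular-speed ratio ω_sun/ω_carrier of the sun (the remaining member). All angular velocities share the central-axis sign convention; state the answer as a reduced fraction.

N_ring = 12 + 2·26 = 64
12(ω_s−ω_c) = −64(ω_r−ω_c),  ω_r=0, ω_c=1
ω_s = 1 − (64/12)(0−1) = 19/3
ω_s/ω_c = 19/3

19/3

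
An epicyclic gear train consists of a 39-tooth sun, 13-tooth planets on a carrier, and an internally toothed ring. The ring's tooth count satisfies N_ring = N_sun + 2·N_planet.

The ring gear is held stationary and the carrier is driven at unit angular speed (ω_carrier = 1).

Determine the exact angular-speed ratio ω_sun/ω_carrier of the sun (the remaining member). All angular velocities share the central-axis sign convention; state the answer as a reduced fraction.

N_ring = 39 + 2·13 = 65
39(ω_s−ω_c) = −65(ω_r−ω_c),  ω_r=0, ω_c=1
ω_s = 1 − (65/39)(0−1) = 8/3
ω_s/ω_c = 8/3

8/3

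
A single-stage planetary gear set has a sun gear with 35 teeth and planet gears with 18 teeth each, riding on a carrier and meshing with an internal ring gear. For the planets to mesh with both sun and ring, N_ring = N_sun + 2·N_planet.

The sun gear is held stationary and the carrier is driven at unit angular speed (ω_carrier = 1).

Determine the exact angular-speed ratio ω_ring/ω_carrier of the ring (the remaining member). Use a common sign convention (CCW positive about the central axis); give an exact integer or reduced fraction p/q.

106/71

N_ring = 35 + 2·18 = 71
35(ω_s−ω_c) = −71(ω_r−ω_c),  ω_s=0, ω_c=1
ω_r = 1 − (35/71)(0−1) = 106/71
ω_r/ω_c = 106/71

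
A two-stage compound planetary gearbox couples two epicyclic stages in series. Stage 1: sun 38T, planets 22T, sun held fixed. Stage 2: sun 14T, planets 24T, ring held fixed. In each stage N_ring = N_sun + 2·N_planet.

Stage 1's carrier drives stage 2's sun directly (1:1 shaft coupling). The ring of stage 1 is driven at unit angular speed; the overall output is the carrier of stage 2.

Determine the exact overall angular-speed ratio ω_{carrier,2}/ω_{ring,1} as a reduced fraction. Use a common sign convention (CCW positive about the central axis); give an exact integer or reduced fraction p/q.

287/2280

Stage 1: N_ring = 38 + 2·22 = 82
Stage 1: 38(ω_s−ω_c) = −82(ω_r−ω_c),  ω_s=0, ω_r=1
Stage 1: 38(0−ω_c) = −82(1−ω_c)  ⇒  120ω_c = 82  ⇒  ω_c = 41/60
  ⇒ ω_c¹/ω_r¹ = 41/60
Stage 2: N_ring = 14 + 2·24 = 62
Stage 2: 14(ω_s−ω_c) = −62(ω_r−ω_c),  ω_r=0, ω_s=1
Stage 2: 14(1−ω_c) = −62(0−ω_c)  ⇒  76ω_c = 14  ⇒  ω_c = 7/38
  ⇒ ω_c²/ω_s² = 7/38
Coupling ω_s² = ω_c¹ ⇒ overall = 41/60 × 7/38 = 287/2280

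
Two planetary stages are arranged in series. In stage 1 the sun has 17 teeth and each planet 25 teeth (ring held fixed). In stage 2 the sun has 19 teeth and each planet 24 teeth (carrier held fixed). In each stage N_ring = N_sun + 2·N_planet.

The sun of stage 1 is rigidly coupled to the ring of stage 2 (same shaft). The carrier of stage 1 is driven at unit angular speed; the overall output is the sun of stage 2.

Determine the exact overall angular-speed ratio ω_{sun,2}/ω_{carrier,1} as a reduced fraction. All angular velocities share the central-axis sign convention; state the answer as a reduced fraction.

Stage 1: N_ring = 17 + 2·25 = 67
Stage 1: 17(ω_s−ω_c) = −67(ω_r−ω_c),  ω_r=0, ω_c=1
Stage 1: ω_s = 1 − (67/17)(0−1) = 84/17
  ⇒ ω_s¹/ω_c¹ = 84/17
Stage 2: N_ring = 19 + 2·24 = 67
Stage 2: 19(ω_s−ω_c) = −67(ω_r−ω_c),  ω_c=0, ω_r=1
Stage 2: ω_s = 0 − (67/19)(1−0) = -67/19
  ⇒ ω_s²/ω_r² = -67/19
Coupling ω_r² = ω_s¹ ⇒ overall = 84/17 × -67/19 = -5628/323

-5628/323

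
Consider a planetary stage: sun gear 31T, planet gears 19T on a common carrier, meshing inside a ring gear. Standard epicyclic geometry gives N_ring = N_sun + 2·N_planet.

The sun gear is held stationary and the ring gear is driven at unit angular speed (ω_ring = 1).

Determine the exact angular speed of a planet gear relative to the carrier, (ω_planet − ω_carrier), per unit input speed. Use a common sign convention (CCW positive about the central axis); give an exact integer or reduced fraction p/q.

2139/1900

N_ring = 31 + 2·19 = 69
31(ω_s−ω_c) = −69(ω_r−ω_c),  ω_s=0, ω_r=1
31(0−ω_c) = −69(1−ω_c)  ⇒  100ω_c = 69  ⇒  ω_c = 69/100
sun–planet: 31·(0−69/100) = −19·(ω_p−ω_c)  ⇒  ω_p−ω_c = −(31/19)·(-69/100) = 2139/1900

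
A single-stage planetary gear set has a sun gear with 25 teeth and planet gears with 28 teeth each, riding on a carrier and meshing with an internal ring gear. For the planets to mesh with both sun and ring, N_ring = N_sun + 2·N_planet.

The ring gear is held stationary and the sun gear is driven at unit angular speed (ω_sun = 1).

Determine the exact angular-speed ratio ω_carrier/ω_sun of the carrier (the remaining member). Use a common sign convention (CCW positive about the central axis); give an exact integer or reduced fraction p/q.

25/106

N_ring = 25 + 2·28 = 81
25(ω_s−ω_c) = −81(ω_r−ω_c),  ω_r=0, ω_s=1
25(1−ω_c) = −81(0−ω_c)  ⇒  106ω_c = 25  ⇒  ω_c = 25/106
ω_c/ω_s = 25/106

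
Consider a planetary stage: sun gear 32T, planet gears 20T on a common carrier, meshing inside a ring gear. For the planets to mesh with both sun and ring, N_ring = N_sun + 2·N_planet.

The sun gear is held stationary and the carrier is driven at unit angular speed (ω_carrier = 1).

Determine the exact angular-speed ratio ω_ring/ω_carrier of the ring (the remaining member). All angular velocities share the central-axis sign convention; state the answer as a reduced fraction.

13/9

N_ring = 32 + 2·20 = 72
32(ω_s−ω_c) = −72(ω_r−ω_c),  ω_s=0, ω_c=1
ω_r = 1 − (32/72)(0−1) = 13/9
ω_r/ω_c = 13/9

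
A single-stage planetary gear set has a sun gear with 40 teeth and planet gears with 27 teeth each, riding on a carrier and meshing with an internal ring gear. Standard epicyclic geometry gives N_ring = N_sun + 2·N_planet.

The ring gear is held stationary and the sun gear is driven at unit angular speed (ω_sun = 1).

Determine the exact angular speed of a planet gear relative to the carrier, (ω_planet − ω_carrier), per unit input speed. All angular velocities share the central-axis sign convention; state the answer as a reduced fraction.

N_ring = 40 + 2·27 = 94
40(ω_s−ω_c) = −94(ω_r−ω_c),  ω_r=0, ω_s=1
40(1−ω_c) = −94(0−ω_c)  ⇒  134ω_c = 40  ⇒  ω_c = 20/67
sun–planet: 40·(1−20/67) = −27·(ω_p−ω_c)  ⇒  ω_p−ω_c = −(40/27)·(47/67) = -1880/1809

-1880/1809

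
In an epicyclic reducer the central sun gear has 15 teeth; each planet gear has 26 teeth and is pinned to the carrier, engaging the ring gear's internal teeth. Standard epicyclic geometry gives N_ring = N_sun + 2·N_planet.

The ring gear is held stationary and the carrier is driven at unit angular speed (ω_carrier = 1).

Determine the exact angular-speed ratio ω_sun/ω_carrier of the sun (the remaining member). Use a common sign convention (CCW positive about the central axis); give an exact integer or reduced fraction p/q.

82/15

N_ring = 15 + 2·26 = 67
15(ω_s−ω_c) = −67(ω_r−ω_c),  ω_r=0, ω_c=1
ω_s = 1 − (67/15)(0−1) = 82/15
ω_s/ω_c = 82/15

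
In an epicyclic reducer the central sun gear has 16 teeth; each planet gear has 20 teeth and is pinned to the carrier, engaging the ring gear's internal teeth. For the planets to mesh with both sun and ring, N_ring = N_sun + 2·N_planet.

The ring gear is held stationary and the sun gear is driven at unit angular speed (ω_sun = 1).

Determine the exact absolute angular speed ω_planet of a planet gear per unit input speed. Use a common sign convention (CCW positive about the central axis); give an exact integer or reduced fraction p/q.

-2/5

N_ring = 16 + 2·20 = 56
16(ω_s−ω_c) = −56(ω_r−ω_c),  ω_r=0, ω_s=1
16(1−ω_c) = −56(0−ω_c)  ⇒  72ω_c = 16  ⇒  ω_c = 2/9
sun–planet: 16·(1−2/9) = −20·(ω_p−ω_c)  ⇒  ω_p−ω_c = −(16/20)·(7/9) = -28/45
ω_p = 2/9 − 28/45 = -2/5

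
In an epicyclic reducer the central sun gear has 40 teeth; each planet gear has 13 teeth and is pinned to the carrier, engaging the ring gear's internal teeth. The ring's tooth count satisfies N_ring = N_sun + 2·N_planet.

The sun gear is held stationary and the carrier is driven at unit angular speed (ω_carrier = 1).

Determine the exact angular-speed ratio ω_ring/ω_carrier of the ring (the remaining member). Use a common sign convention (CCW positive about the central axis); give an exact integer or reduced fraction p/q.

53/33

N_ring = 40 + 2·13 = 66
40(ω_s−ω_c) = −66(ω_r−ω_c),  ω_s=0, ω_c=1
ω_r = 1 − (40/66)(0−1) = 53/33
ω_r/ω_c = 53/33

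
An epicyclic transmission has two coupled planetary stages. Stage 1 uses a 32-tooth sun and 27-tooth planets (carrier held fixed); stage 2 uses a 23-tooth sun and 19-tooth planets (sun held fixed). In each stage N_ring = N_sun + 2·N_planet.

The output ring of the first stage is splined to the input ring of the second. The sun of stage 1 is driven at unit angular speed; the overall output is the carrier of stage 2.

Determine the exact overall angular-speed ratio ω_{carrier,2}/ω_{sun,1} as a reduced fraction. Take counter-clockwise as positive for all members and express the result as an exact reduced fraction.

-244/903

Stage 1: N_ring = 32 + 2·27 = 86
Stage 1: 32(ω_s−ω_c) = −86(ω_r−ω_c),  ω_c=0, ω_s=1
Stage 1: ω_r = 0 − (32/86)(1−0) = -16/43
  ⇒ ω_r¹/ω_s¹ = -16/43
Stage 2: N_ring = 23 + 2·19 = 61
Stage 2: 23(ω_s−ω_c) = −61(ω_r−ω_c),  ω_s=0, ω_r=1
Stage 2: 23(0−ω_c) = −61(1−ω_c)  ⇒  84ω_c = 61  ⇒  ω_c = 61/84
  ⇒ ω_c²/ω_r² = 61/84
Coupling ω_r² = ω_r¹ ⇒ overall = -16/43 × 61/84 = -244/903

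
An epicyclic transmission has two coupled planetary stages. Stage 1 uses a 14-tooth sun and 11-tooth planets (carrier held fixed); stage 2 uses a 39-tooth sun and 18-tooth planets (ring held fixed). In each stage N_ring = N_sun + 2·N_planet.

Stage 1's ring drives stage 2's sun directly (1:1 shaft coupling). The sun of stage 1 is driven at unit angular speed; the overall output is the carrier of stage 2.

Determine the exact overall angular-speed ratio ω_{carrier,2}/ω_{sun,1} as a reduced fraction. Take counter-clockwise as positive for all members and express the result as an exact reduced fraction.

-91/684

Stage 1: N_ring = 14 + 2·11 = 36
Stage 1: 14(ω_s−ω_c) = −36(ω_r−ω_c),  ω_c=0, ω_s=1
Stage 1: ω_r = 0 − (14/36)(1−0) = -7/18
  ⇒ ω_r¹/ω_s¹ = -7/18
Stage 2: N_ring = 39 + 2·18 = 75
Stage 2: 39(ω_s−ω_c) = −75(ω_r−ω_c),  ω_r=0, ω_s=1
Stage 2: 39(1−ω_c) = −75(0−ω_c)  ⇒  114ω_c = 39  ⇒  ω_c = 13/38
  ⇒ ω_c²/ω_s² = 13/38
Coupling ω_s² = ω_r¹ ⇒ overall = -7/18 × 13/38 = -91/684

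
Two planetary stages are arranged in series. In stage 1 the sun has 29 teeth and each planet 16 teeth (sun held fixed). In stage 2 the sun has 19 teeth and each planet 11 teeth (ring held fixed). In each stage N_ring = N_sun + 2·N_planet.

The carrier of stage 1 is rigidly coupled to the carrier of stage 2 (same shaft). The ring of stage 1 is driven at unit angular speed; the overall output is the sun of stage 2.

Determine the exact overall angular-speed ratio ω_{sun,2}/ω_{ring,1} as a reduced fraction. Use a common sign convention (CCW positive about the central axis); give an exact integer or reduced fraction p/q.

122/57

Stage 1: N_ring = 29 + 2·16 = 61
Stage 1: 29(ω_s−ω_c) = −61(ω_r−ω_c),  ω_s=0, ω_r=1
Stage 1: 29(0−ω_c) = −61(1−ω_c)  ⇒  90ω_c = 61  ⇒  ω_c = 61/90
  ⇒ ω_c¹/ω_r¹ = 61/90
Stage 2: N_ring = 19 + 2·11 = 41
Stage 2: 19(ω_s−ω_c) = −41(ω_r−ω_c),  ω_r=0, ω_c=1
Stage 2: ω_s = 1 − (41/19)(0−1) = 60/19
  ⇒ ω_s²/ω_c² = 60/19
Coupling ω_c² = ω_c¹ ⇒ overall = 61/90 × 60/19 = 122/57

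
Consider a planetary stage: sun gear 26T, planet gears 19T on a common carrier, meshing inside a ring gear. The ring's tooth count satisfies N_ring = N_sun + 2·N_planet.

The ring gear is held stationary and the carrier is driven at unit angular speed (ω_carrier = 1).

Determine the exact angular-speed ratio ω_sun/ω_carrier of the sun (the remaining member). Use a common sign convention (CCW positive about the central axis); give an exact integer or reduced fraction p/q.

N_ring = 26 + 2·19 = 64
26(ω_s−ω_c) = −64(ω_r−ω_c),  ω_r=0, ω_c=1
ω_s = 1 − (64/26)(0−1) = 45/13
ω_s/ω_c = 45/13

45/13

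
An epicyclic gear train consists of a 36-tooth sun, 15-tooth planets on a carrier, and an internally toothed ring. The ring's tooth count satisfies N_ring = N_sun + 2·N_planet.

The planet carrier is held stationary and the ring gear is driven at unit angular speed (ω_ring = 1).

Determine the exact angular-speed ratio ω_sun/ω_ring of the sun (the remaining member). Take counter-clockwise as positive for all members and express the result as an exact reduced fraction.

-11/6

N_ring = 36 + 2·15 = 66
36(ω_s−ω_c) = −66(ω_r−ω_c),  ω_c=0, ω_r=1
ω_s = 0 − (66/36)(1−0) = -11/6
ω_s/ω_r = -11/6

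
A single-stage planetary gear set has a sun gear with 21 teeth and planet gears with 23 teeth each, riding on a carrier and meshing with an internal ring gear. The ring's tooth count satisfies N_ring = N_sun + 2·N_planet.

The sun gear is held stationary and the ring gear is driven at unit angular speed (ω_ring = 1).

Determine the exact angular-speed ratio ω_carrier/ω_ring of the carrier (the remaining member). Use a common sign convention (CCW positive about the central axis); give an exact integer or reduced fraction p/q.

67/88

N_ring = 21 + 2·23 = 67
21(ω_s−ω_c) = −67(ω_r−ω_c),  ω_s=0, ω_r=1
21(0−ω_c) = −67(1−ω_c)  ⇒  88ω_c = 67  ⇒  ω_c = 67/88
ω_c/ω_r = 67/88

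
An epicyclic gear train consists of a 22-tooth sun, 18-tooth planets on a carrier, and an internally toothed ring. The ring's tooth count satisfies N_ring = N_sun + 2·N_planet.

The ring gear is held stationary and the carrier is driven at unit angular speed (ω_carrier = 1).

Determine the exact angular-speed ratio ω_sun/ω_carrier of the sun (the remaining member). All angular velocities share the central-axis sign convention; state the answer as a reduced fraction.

40/11

N_ring = 22 + 2·18 = 58
22(ω_s−ω_c) = −58(ω_r−ω_c),  ω_r=0, ω_c=1
ω_s = 1 − (58/22)(0−1) = 40/11
ω_s/ω_c = 40/11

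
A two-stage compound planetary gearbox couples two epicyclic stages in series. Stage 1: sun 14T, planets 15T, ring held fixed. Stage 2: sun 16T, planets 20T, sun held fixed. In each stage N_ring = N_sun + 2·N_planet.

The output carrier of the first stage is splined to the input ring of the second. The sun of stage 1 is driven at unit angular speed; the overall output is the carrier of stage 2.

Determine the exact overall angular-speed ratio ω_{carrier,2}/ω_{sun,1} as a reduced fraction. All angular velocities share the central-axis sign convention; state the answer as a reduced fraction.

49/261

Stage 1: N_ring = 14 + 2·15 = 44
Stage 1: 14(ω_s−ω_c) = −44(ω_r−ω_c),  ω_r=0, ω_s=1
Stage 1: 14(1−ω_c) = −44(0−ω_c)  ⇒  58ω_c = 14  ⇒  ω_c = 7/29
  ⇒ ω_c¹/ω_s¹ = 7/29
Stage 2: N_ring = 16 + 2·20 = 56
Stage 2: 16(ω_s−ω_c) = −56(ω_r−ω_c),  ω_s=0, ω_r=1
Stage 2: 16(0−ω_c) = −56(1−ω_c)  ⇒  72ω_c = 56  ⇒  ω_c = 7/9
  ⇒ ω_c²/ω_r² = 7/9
Coupling ω_r² = ω_c¹ ⇒ overall = 7/29 × 7/9 = 49/261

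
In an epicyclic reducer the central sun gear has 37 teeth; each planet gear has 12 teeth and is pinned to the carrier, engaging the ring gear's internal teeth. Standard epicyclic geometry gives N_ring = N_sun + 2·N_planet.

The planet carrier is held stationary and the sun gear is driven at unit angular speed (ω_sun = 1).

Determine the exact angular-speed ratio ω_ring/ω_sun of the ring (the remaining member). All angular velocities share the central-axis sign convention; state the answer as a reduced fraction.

-37/61

N_ring = 37 + 2·12 = 61
37(ω_s−ω_c) = −61(ω_r−ω_c),  ω_c=0, ω_s=1
ω_r = 0 − (37/61)(1−0) = -37/61
ω_r/ω_s = -37/61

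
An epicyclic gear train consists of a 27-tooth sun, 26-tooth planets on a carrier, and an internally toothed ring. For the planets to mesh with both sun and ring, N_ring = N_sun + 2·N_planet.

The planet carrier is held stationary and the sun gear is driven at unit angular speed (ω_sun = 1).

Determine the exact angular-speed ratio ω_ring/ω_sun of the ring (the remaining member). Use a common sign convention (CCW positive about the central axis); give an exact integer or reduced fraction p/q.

-27/79

N_ring = 27 + 2·26 = 79
27(ω_s−ω_c) = −79(ω_r−ω_c),  ω_c=0, ω_s=1
ω_r = 0 − (27/79)(1−0) = -27/79
ω_r/ω_s = -27/79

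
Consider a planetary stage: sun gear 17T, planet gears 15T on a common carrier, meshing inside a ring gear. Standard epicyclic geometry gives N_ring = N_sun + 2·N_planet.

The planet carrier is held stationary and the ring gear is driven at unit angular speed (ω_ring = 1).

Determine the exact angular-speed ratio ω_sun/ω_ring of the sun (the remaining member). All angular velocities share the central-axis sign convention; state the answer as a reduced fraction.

-47/17

N_ring = 17 + 2·15 = 47
17(ω_s−ω_c) = −47(ω_r−ω_c),  ω_c=0, ω_r=1
ω_s = 0 − (47/17)(1−0) = -47/17
ω_s/ω_r = -47/17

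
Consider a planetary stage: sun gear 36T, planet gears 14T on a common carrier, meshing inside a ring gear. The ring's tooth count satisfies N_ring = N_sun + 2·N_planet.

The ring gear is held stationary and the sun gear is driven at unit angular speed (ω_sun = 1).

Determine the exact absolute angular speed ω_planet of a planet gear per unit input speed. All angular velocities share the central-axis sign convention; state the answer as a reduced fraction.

-9/7

N_ring = 36 + 2·14 = 64
36(ω_s−ω_c) = −64(ω_r−ω_c),  ω_r=0, ω_s=1
36(1−ω_c) = −64(0−ω_c)  ⇒  100ω_c = 36  ⇒  ω_c = 9/25
sun–planet: 36·(1−9/25) = −14·(ω_p−ω_c)  ⇒  ω_p−ω_c = −(36/14)·(16/25) = -288/175
ω_p = 9/25 − 288/175 = -9/7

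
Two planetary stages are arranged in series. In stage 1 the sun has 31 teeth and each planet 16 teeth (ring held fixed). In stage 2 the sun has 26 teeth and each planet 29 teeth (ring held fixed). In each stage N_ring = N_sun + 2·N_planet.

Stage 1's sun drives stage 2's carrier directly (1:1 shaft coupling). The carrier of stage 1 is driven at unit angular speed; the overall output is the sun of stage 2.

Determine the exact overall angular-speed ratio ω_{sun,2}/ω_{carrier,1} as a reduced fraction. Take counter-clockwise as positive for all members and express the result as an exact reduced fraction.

5170/403

Stage 1: N_ring = 31 + 2·16 = 63
Stage 1: 31(ω_s−ω_c) = −63(ω_r−ω_c),  ω_r=0, ω_c=1
Stage 1: ω_s = 1 − (63/31)(0−1) = 94/31
  ⇒ ω_s¹/ω_c¹ = 94/31
Stage 2: N_ring = 26 + 2·29 = 84
Stage 2: 26(ω_s−ω_c) = −84(ω_r−ω_c),  ω_r=0, ω_c=1
Stage 2: ω_s = 1 − (84/26)(0−1) = 55/13
  ⇒ ω_s²/ω_c² = 55/13
Coupling ω_c² = ω_s¹ ⇒ overall = 94/31 × 55/13 = 5170/403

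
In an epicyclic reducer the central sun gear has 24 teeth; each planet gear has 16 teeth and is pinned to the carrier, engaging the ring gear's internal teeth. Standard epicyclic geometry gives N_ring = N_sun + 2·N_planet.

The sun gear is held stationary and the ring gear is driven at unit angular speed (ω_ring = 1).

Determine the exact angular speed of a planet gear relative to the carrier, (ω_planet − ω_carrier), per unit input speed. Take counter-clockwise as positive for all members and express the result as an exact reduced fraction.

21/20

N_ring = 24 + 2·16 = 56
24(ω_s−ω_c) = −56(ω_r−ω_c),  ω_s=0, ω_r=1
24(0−ω_c) = −56(1−ω_c)  ⇒  80ω_c = 56  ⇒  ω_c = 7/10
sun–planet: 24·(0−7/10) = −16·(ω_p−ω_c)  ⇒  ω_p−ω_c = −(24/16)·(-7/10) = 21/20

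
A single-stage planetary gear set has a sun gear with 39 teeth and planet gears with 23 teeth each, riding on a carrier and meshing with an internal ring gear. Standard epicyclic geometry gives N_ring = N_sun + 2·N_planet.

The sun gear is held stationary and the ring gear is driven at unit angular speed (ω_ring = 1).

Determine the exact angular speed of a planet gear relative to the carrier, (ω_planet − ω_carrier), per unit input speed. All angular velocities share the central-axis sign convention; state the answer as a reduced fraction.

N_ring = 39 + 2·23 = 85
39(ω_s−ω_c) = −85(ω_r−ω_c),  ω_s=0, ω_r=1
39(0−ω_c) = −85(1−ω_c)  ⇒  124ω_c = 85  ⇒  ω_c = 85/124
sun–planet: 39·(0−85/124) = −23·(ω_p−ω_c)  ⇒  ω_p−ω_c = −(39/23)·(-85/124) = 3315/2852

3315/2852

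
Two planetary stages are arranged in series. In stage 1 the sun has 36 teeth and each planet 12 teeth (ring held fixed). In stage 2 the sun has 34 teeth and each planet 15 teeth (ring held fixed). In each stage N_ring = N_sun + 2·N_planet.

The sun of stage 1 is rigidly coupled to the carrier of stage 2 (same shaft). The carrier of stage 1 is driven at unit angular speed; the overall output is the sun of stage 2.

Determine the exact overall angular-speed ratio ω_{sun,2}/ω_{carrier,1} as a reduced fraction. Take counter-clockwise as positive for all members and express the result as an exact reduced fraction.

392/51

Stage 1: N_ring = 36 + 2·12 = 60
Stage 1: 36(ω_s−ω_c) = −60(ω_r−ω_c),  ω_r=0, ω_c=1
Stage 1: ω_s = 1 − (60/36)(0−1) = 8/3
  ⇒ ω_s¹/ω_c¹ = 8/3
Stage 2: N_ring = 34 + 2·15 = 64
Stage 2: 34(ω_s−ω_c) = −64(ω_r−ω_c),  ω_r=0, ω_c=1
Stage 2: ω_s = 1 − (64/34)(0−1) = 49/17
  ⇒ ω_s²/ω_c² = 49/17
Coupling ω_c² = ω_s¹ ⇒ overall = 8/3 × 49/17 = 392/51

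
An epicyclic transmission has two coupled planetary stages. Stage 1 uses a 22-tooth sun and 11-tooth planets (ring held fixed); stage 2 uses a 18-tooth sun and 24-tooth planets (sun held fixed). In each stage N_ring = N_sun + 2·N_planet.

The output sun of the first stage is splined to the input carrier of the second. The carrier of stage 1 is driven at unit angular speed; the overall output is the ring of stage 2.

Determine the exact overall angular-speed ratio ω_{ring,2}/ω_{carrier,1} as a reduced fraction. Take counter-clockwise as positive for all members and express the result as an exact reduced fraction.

42/11

Stage 1: N_ring = 22 + 2·11 = 44
Stage 1: 22(ω_s−ω_c) = −44(ω_r−ω_c),  ω_r=0, ω_c=1
Stage 1: ω_s = 1 − (44/22)(0−1) = 3
  ⇒ ω_s¹/ω_c¹ = 3
Stage 2: N_ring = 18 + 2·24 = 66
Stage 2: 18(ω_s−ω_c) = −66(ω_r−ω_c),  ω_s=0, ω_c=1
Stage 2: ω_r = 1 − (18/66)(0−1) = 14/11
  ⇒ ω_r²/ω_c² = 14/11
Coupling ω_c² = ω_s¹ ⇒ overall = 3 × 14/11 = 42/11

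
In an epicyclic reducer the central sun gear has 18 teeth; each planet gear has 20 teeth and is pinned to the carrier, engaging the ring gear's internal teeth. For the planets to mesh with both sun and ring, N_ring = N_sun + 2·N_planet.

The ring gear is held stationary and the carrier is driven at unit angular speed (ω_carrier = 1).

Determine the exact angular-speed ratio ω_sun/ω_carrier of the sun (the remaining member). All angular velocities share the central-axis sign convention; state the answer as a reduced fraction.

38/9

N_ring = 18 + 2·20 = 58
18(ω_s−ω_c) = −58(ω_r−ω_c),  ω_r=0, ω_c=1
ω_s = 1 − (58/18)(0−1) = 38/9
ω_s/ω_c = 38/9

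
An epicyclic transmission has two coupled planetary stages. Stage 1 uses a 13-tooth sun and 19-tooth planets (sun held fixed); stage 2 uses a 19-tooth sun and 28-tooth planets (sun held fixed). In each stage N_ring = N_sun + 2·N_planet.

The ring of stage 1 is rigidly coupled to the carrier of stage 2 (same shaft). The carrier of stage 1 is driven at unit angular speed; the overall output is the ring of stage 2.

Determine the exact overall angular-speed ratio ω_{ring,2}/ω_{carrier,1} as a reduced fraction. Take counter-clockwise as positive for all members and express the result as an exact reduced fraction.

Stage 1: N_ring = 13 + 2·19 = 51
Stage 1: 13(ω_s−ω_c) = −51(ω_r−ω_c),  ω_s=0, ω_c=1
Stage 1: ω_r = 1 − (13/51)(0−1) = 64/51
  ⇒ ω_r¹/ω_c¹ = 64/51
Stage 2: N_ring = 19 + 2·28 = 75
Stage 2: 19(ω_s−ω_c) = −75(ω_r−ω_c),  ω_s=0, ω_c=1
Stage 2: ω_r = 1 − (19/75)(0−1) = 94/75
  ⇒ ω_r²/ω_c² = 94/75
Coupling ω_c² = ω_r¹ ⇒ overall = 64/51 × 94/75 = 6016/3825

6016/3825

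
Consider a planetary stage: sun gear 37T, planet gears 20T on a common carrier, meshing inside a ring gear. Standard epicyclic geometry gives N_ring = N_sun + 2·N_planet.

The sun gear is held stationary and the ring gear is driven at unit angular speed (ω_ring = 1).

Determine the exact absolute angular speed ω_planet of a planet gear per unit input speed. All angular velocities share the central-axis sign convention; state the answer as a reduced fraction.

77/40

N_ring = 37 + 2·20 = 77
37(ω_s−ω_c) = −77(ω_r−ω_c),  ω_s=0, ω_r=1
37(0−ω_c) = −77(1−ω_c)  ⇒  114ω_c = 77  ⇒  ω_c = 77/114
sun–planet: 37·(0−77/114) = −20·(ω_p−ω_c)  ⇒  ω_p−ω_c = −(37/20)·(-77/114) = 2849/2280
ω_p = 77/114 + 2849/2280 = 77/40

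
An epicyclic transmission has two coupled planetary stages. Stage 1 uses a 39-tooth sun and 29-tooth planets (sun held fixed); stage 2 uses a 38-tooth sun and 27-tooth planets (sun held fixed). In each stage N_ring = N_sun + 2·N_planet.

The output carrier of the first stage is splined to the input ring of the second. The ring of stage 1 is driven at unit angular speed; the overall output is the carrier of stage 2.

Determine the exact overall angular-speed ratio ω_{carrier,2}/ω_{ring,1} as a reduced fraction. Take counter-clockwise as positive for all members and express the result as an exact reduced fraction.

Stage 1: N_ring = 39 + 2·29 = 97
Stage 1: 39(ω_s−ω_c) = −97(ω_r−ω_c),  ω_s=0, ω_r=1
Stage 1: 39(0−ω_c) = −97(1−ω_c)  ⇒  136ω_c = 97  ⇒  ω_c = 97/136
  ⇒ ω_c¹/ω_r¹ = 97/136
Stage 2: N_ring = 38 + 2·27 = 92
Stage 2: 38(ω_s−ω_c) = −92(ω_r−ω_c),  ω_s=0, ω_r=1
Stage 2: 38(0−ω_c) = −92(1−ω_c)  ⇒  130ω_c = 92  ⇒  ω_c = 46/65
  ⇒ ω_c²/ω_r² = 46/65
Coupling ω_r² = ω_c¹ ⇒ overall = 97/136 × 46/65 = 2231/4420

2231/4420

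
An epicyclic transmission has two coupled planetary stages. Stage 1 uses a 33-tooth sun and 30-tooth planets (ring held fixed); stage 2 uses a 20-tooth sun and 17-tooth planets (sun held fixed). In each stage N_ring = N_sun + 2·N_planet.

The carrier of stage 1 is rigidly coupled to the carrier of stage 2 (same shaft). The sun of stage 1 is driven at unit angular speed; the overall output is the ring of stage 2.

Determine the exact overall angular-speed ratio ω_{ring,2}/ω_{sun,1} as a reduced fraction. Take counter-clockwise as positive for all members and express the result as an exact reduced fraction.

407/1134

Stage 1: N_ring = 33 + 2·30 = 93
Stage 1: 33(ω_s−ω_c) = −93(ω_r−ω_c),  ω_r=0, ω_s=1
Stage 1: 33(1−ω_c) = −93(0−ω_c)  ⇒  126ω_c = 33  ⇒  ω_c = 11/42
  ⇒ ω_c¹/ω_s¹ = 11/42
Stage 2: N_ring = 20 + 2·17 = 54
Stage 2: 20(ω_s−ω_c) = −54(ω_r−ω_c),  ω_s=0, ω_c=1
Stage 2: ω_r = 1 − (20/54)(0−1) = 37/27
  ⇒ ω_r²/ω_c² = 37/27
Coupling ω_c² = ω_c¹ ⇒ overall = 11/42 × 37/27 = 407/1134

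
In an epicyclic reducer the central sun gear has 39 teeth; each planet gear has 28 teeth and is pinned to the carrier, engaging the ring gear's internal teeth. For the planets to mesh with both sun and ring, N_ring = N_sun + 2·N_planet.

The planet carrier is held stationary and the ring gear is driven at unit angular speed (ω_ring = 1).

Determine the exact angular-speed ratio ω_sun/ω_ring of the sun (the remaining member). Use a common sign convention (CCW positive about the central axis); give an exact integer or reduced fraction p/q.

-95/39

N_ring = 39 + 2·28 = 95
39(ω_s−ω_c) = −95(ω_r−ω_c),  ω_c=0, ω_r=1
ω_s = 0 − (95/39)(1−0) = -95/39
ω_s/ω_r = -95/39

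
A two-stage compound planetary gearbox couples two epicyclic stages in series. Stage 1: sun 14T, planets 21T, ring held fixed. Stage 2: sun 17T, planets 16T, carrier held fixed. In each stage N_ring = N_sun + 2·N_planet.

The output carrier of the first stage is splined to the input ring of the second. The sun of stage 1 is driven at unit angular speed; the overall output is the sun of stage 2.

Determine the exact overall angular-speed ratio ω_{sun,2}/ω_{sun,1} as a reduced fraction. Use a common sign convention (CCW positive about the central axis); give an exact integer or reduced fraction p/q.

Stage 1: N_ring = 14 + 2·21 = 56
Stage 1: 14(ω_s−ω_c) = −56(ω_r−ω_c),  ω_r=0, ω_s=1
Stage 1: 14(1−ω_c) = −56(0−ω_c)  ⇒  70ω_c = 14  ⇒  ω_c = 1/5
  ⇒ ω_c¹/ω_s¹ = 1/5
Stage 2: N_ring = 17 + 2·16 = 49
Stage 2: 17(ω_s−ω_c) = −49(ω_r−ω_c),  ω_c=0, ω_r=1
Stage 2: ω_s = 0 − (49/17)(1−0) = -49/17
  ⇒ ω_s²/ω_r² = -49/17
Coupling ω_r² = ω_c¹ ⇒ overall = 1/5 × -49/17 = -49/85

-49/85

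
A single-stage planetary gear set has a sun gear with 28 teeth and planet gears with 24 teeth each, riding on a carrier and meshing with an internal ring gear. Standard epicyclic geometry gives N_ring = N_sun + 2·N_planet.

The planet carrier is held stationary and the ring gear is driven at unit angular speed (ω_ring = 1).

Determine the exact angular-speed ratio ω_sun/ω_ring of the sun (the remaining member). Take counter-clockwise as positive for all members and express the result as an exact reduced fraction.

-19/7

N_ring = 28 + 2·24 = 76
28(ω_s−ω_c) = −76(ω_r−ω_c),  ω_c=0, ω_r=1
ω_s = 0 − (76/28)(1−0) = -19/7
ω_s/ω_r = -19/7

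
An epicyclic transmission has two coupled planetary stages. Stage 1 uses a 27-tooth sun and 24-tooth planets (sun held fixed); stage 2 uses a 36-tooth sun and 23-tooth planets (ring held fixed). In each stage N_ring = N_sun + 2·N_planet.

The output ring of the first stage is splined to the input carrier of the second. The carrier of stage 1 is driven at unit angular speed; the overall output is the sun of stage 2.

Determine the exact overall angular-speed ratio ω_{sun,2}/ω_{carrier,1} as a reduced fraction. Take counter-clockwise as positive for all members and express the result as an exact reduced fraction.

Stage 1: N_ring = 27 + 2·24 = 75
Stage 1: 27(ω_s−ω_c) = −75(ω_r−ω_c),  ω_s=0, ω_c=1
Stage 1: ω_r = 1 − (27/75)(0−1) = 34/25
  ⇒ ω_r¹/ω_c¹ = 34/25
Stage 2: N_ring = 36 + 2·23 = 82
Stage 2: 36(ω_s−ω_c) = −82(ω_r−ω_c),  ω_r=0, ω_c=1
Stage 2: ω_s = 1 − (82/36)(0−1) = 59/18
  ⇒ ω_s²/ω_c² = 59/18
Coupling ω_c² = ω_r¹ ⇒ overall = 34/25 × 59/18 = 1003/225

1003/225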